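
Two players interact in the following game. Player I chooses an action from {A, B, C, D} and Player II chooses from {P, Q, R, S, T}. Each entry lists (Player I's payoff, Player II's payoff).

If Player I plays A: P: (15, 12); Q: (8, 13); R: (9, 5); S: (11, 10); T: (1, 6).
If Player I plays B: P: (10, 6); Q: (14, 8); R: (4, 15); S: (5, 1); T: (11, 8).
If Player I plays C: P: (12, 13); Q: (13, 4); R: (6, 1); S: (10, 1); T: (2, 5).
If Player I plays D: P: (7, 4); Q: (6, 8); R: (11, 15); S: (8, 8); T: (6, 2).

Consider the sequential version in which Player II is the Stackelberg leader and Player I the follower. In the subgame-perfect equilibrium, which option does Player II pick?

R

Work backward from Player I's decision.
- P → Player I plays A (best of 15, 10, 12, 7); Player II gets 12.
- Q → Player I plays B (best of 8, 14, 13, 6); Player II gets 8.
- R → Player I plays D (best of 9, 4, 6, 11); Player II gets 15.
- S → Player I plays A (best of 11, 5, 10, 8); Player II gets 10.
- T → Player I plays B (best of 1, 11, 2, 6); Player II gets 8.
Among 12, 8, 15, 10, 8, the best is 15 at R. Subgame-perfect outcome: (D, R) with payoffs (11, 15).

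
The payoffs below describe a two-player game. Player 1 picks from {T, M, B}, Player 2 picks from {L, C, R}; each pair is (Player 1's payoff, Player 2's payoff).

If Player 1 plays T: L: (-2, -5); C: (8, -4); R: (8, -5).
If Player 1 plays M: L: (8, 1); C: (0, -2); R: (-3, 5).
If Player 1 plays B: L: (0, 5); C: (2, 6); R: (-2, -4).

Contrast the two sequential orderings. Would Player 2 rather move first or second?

first

If Player 1 leads: Player 2's best replies are T→C, M→R, B→C; Player 1's induced payoffs 8, -3, 2; outcome (T, C), payoffs (8, -4).
If Player 2 leads: Player 1's best replies are L→M, C→T, R→T; Player 2's induced payoffs 1, -4, -5; outcome (M, L), payoffs (8, 1).
Player 2 gets 1 moving first and -4 moving second, so Player 2 prefers to move first.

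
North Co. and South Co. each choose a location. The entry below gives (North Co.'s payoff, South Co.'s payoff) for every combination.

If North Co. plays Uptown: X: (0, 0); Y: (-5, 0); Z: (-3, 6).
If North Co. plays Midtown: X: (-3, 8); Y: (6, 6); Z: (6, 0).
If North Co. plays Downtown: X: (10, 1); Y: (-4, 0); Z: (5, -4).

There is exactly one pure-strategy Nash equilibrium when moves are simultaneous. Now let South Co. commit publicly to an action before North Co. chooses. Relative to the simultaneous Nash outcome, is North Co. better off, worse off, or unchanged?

Backward induction with South Co. moving first.
- X: BR = Downtown, leader payoff 1.
- Y: BR = Midtown, leader payoff 6.
- Z: BR = Midtown, leader payoff 0.
Among 1, 6, 0, the best is 6 at Y. Subgame-perfect outcome: (Midtown, Y) with payoffs (6, 6).
Now find the simultaneous Nash equilibrium.
North Co.'s best replies: X→Downtown; Y→Midtown; Z→Midtown.
South Co.'s best replies: Uptown→Z; Midtown→X; Downtown→X.
The unique mutual best reply is (Downtown, X), giving (10, 1).
North Co. earns 6 sequentially versus 10 at the Nash outcome: worse off.

worse off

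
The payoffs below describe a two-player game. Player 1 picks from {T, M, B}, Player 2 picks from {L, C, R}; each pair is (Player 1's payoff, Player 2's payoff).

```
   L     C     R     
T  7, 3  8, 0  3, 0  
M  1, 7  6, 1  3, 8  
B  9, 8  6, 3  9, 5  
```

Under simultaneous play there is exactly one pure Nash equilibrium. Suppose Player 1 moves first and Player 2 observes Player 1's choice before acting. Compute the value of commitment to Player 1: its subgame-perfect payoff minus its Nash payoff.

Player 2 best-responds to each possible Player 1 move:
- T: BR = L, leader payoff 7.
- M: BR = R, leader payoff 3.
- B: BR = L, leader payoff 9.
Among 7, 3, 9, the best is 9 at B. Subgame-perfect outcome: (B, L) with payoffs (9, 8).
For the simultaneous game, intersect best replies.
Player 1's best replies: L→B; C→T; R→B.
Player 2's best replies: T→L; M→R; B→L.
Only (B, L) has each player best-responding; Nash payoffs (9, 8).
Player 1's commitment gain: 9 − 9 = 0.

0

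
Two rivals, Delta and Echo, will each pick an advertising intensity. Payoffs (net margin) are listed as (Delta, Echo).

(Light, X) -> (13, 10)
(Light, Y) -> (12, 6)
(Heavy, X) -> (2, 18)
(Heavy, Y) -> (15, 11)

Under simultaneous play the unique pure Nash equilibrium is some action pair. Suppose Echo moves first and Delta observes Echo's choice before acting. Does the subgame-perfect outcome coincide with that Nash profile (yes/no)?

no

Solve by backward induction (Echo leads).
- X → Delta plays Light (best of 13, 2); Echo gets 10.
- Y → Delta plays Heavy (best of 12, 15); Echo gets 11.
Maximizing over 10, 11, Echo chooses Y. Subgame-perfect outcome: (Heavy, Y) with payoffs (15, 11).
Now find the simultaneous Nash equilibrium.
Delta's best replies: X→Light; Y→Heavy.
Echo's best replies: Light→X; Heavy→X.
The unique mutual best reply is (Light, X), giving (13, 10).
Sequential outcome (Heavy, Y) differs from the Nash profile (Light, X).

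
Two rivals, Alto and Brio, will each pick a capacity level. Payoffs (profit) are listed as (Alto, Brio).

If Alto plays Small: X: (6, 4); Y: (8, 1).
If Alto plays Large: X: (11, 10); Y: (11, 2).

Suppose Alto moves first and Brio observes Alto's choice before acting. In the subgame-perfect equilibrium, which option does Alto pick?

Large

Brio best-responds to each possible Alto move:
- Small: BR = X, leader payoff 6.
- Large: BR = X, leader payoff 11.
Alto's induced payoffs are 6, 11, so Alto commits to Large. Subgame-perfect outcome: (Large, X) with payoffs (11, 10).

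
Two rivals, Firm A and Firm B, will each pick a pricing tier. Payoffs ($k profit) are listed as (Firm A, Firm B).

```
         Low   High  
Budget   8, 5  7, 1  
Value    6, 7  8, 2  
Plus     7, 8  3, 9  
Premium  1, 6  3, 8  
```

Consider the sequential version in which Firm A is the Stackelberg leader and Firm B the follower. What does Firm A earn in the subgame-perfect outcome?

Work backward from Firm B's decision.
- Budget: BR = Low, leader payoff 8.
- Value: BR = Low, leader payoff 6.
- Plus: BR = High, leader payoff 3.
- Premium: BR = High, leader payoff 3.
Among 8, 6, 3, 3, the best is 8 at Budget. Subgame-perfect outcome: (Budget, Low) with payoffs (8, 5).

8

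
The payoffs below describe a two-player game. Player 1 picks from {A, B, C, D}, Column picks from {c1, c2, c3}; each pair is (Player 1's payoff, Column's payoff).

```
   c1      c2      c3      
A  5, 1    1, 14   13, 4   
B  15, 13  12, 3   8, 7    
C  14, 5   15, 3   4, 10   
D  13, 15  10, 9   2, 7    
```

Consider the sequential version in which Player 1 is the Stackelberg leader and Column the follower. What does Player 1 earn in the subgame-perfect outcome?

Backward induction with Player 1 moving first.
- A: BR = c2, leader payoff 1.
- B: BR = c1, leader payoff 15.
- C: BR = c3, leader payoff 4.
- D: BR = c1, leader payoff 13.
Maximizing over 1, 15, 4, 13, Player 1 chooses B. Subgame-perfect outcome: (B, c1) with payoffs (15, 13).

15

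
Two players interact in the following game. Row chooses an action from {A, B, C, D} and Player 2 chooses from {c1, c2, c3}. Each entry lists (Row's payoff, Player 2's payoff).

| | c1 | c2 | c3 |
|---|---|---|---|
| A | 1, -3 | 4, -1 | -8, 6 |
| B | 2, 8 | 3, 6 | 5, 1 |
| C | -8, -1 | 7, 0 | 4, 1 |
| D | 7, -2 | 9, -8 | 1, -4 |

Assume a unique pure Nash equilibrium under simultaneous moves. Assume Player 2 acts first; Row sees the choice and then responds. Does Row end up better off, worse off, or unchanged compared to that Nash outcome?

worse off

Backward induction with Player 2 moving first.
- c1 → Row plays D (best of 1, 2, -8, 7); Player 2 gets -2.
- c2 → Row plays D (best of 4, 3, 7, 9); Player 2 gets -8.
- c3 → Row plays B (best of -8, 5, 4, 1); Player 2 gets 1.
Player 2's induced payoffs are -2, -8, 1, so Player 2 commits to c3. Subgame-perfect outcome: (B, c3) with payoffs (5, 1).
Now find the simultaneous Nash equilibrium.
Row's best replies: c1→D; c2→D; c3→B.
Player 2's best replies: A→c3; B→c1; C→c3; D→c1.
Only (D, c1) has each player best-responding; Nash payoffs (7, -2).
Row earns 5 sequentially versus 7 at the Nash outcome: worse off.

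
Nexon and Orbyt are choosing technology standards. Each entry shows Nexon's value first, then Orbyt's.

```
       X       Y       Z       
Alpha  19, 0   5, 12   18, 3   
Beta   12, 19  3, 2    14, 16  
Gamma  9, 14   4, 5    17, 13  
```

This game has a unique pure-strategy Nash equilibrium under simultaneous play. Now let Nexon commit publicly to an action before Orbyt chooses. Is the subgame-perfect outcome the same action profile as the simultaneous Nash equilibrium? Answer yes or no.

no

Work backward from Orbyt's decision.
- Alpha: Orbyt compares 0, 12, 3 and picks Y; Nexon would get 5.
- Beta: Orbyt compares 19, 2, 16 and picks X; Nexon would get 12.
- Gamma: Orbyt compares 14, 5, 13 and picks X; Nexon would get 9.
Maximizing over 5, 12, 9, Nexon chooses Beta. Subgame-perfect outcome: (Beta, X) with payoffs (12, 19).
For the simultaneous game, intersect best replies.
Nexon's best replies: X→Alpha; Y→Alpha; Z→Alpha.
Orbyt's best replies: Alpha→Y; Beta→X; Gamma→X.
The unique mutual best reply is (Alpha, Y), giving (5, 12).
Sequential outcome (Beta, X) differs from the Nash profile (Alpha, Y).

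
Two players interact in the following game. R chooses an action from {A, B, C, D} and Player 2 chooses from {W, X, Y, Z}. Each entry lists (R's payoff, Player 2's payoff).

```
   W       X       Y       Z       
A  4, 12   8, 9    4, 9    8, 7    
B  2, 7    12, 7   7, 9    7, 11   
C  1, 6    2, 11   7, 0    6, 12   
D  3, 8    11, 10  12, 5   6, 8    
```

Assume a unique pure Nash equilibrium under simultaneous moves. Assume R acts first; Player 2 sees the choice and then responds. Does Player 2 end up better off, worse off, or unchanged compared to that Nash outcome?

worse off

Backward induction with R moving first.
- A: Player 2 compares 12, 9, 9, 7 and picks W; R would get 4.
- B: Player 2 compares 7, 7, 9, 11 and picks Z; R would get 7.
- C: Player 2 compares 6, 11, 0, 12 and picks Z; R would get 6.
- D: Player 2 compares 8, 10, 5, 8 and picks X; R would get 11.
Among 4, 7, 6, 11, the best is 11 at D. Subgame-perfect outcome: (D, X) with payoffs (11, 10).
Now find the simultaneous Nash equilibrium.
R's best replies: W→A; X→B; Y→D; Z→A.
Player 2's best replies: A→W; B→Z; C→Z; D→X.
Only (A, W) has each player best-responding; Nash payoffs (4, 12).
Player 2 earns 10 sequentially versus 12 at the Nash outcome: worse off.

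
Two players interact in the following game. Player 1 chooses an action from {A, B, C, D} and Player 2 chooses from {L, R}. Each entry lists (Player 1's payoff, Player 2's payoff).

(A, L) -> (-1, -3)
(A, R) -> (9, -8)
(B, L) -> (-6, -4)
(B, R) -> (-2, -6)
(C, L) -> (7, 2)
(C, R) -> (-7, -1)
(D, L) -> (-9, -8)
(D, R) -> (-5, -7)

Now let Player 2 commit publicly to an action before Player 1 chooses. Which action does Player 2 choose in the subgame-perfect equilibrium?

L

Player 1 best-responds to each possible Player 2 move:
- L → Player 1 plays C (best of -1, -6, 7, -9); Player 2 gets 2.
- R → Player 1 plays A (best of 9, -2, -7, -5); Player 2 gets -8.
Among 2, -8, the best is 2 at L. Subgame-perfect outcome: (C, L) with payoffs (7, 2).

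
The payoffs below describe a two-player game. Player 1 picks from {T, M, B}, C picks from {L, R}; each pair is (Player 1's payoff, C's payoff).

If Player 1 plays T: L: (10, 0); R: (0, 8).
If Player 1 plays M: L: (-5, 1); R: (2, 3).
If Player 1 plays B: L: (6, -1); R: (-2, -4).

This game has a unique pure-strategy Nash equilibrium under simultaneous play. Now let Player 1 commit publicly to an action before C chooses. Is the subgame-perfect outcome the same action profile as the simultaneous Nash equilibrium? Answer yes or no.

C best-responds to each possible Player 1 move:
- T: C compares 0, 8 and picks R; Player 1 would get 0.
- M: C compares 1, 3 and picks R; Player 1 would get 2.
- B: C compares -1, -4 and picks L; Player 1 would get 6.
Maximizing over 0, 2, 6, Player 1 chooses B. Subgame-perfect outcome: (B, L) with payoffs (6, -1).
For the simultaneous game, intersect best replies.
Player 1's best replies: L→T; R→M.
C's best replies: T→R; M→R; B→L.
The unique mutual best reply is (M, R), giving (2, 3).
Sequential outcome (B, L) differs from the Nash profile (M, R).

no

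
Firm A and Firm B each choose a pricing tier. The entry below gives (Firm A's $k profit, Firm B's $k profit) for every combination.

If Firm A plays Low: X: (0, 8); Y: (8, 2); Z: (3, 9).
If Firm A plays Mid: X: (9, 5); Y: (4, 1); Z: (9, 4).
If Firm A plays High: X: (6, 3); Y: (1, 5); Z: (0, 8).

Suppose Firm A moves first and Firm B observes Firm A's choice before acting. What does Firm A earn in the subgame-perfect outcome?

Work backward from Firm B's decision.
- Low: Firm B compares 8, 2, 9 and picks Z; Firm A would get 3.
- Mid: Firm B compares 5, 1, 4 and picks X; Firm A would get 9.
- High: Firm B compares 3, 5, 8 and picks Z; Firm A would get 0.
Firm A's induced payoffs are 3, 9, 0, so Firm A commits to Mid. Subgame-perfect outcome: (Mid, X) with payoffs (9, 5).

9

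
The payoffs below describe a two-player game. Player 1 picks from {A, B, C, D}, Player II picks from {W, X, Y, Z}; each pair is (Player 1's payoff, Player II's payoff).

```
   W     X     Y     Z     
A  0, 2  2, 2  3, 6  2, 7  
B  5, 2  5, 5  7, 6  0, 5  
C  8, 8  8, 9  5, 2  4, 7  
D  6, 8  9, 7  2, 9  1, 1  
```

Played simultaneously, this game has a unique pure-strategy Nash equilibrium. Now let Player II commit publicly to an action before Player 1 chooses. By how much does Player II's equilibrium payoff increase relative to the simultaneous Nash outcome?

Work backward from Player 1's decision.
- W: Player 1 compares 0, 5, 8, 6 and picks C; Player II would get 8.
- X: Player 1 compares 2, 5, 8, 9 and picks D; Player II would get 7.
- Y: Player 1 compares 3, 7, 5, 2 and picks B; Player II would get 6.
- Z: Player 1 compares 2, 0, 4, 1 and picks C; Player II would get 7.
Among 8, 7, 6, 7, the best is 8 at W. Subgame-perfect outcome: (C, W) with payoffs (8, 8).
Under simultaneous play:
Player 1's best replies: W→C; X→D; Y→B; Z→C.
Player II's best replies: A→Z; B→Y; C→X; D→Y.
Only (B, Y) has each player best-responding; Nash payoffs (7, 6).
Player II's commitment gain: 8 − 6 = 2.

2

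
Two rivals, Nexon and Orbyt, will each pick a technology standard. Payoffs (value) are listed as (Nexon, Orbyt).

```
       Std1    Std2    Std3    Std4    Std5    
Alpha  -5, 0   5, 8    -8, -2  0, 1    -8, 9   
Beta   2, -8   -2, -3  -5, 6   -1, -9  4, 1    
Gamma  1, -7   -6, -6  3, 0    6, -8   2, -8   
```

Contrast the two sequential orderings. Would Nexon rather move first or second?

second

If Nexon leads: Orbyt's best replies are Alpha→Std5, Beta→Std3, Gamma→Std3; Nexon's induced payoffs -8, -5, 3; outcome (Gamma, Std3), payoffs (3, 0).
If Orbyt leads: Nexon's best replies are Std1→Beta, Std2→Alpha, Std3→Gamma, Std4→Gamma, Std5→Beta; Orbyt's induced payoffs -8, 8, 0, -8, 1; outcome (Alpha, Std2), payoffs (5, 8).
Nexon gets 3 moving first and 5 moving second, so Nexon prefers to move second.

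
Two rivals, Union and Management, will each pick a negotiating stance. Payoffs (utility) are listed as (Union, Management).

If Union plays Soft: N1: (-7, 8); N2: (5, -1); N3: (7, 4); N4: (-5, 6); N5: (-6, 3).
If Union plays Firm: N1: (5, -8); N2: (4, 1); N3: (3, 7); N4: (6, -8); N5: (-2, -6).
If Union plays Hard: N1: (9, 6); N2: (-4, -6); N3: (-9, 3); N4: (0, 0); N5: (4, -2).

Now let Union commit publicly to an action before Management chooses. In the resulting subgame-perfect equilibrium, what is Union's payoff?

9

Solve by backward induction (Union leads).
- Soft: BR = N1, leader payoff -7.
- Firm: BR = N3, leader payoff 3.
- Hard: BR = N1, leader payoff 9.
Maximizing over -7, 3, 9, Union chooses Hard. Subgame-perfect outcome: (Hard, N1) with payoffs (9, 6).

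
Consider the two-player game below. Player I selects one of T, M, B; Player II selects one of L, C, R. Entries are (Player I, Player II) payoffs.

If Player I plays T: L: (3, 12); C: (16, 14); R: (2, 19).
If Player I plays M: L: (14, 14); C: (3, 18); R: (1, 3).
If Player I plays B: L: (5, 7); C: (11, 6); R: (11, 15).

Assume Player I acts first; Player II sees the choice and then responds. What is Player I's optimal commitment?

B

Solve by backward induction (Player I leads).
- T: BR = R, leader payoff 2.
- M: BR = C, leader payoff 3.
- B: BR = R, leader payoff 11.
Among 2, 3, 11, the best is 11 at B. Subgame-perfect outcome: (B, R) with payoffs (11, 15).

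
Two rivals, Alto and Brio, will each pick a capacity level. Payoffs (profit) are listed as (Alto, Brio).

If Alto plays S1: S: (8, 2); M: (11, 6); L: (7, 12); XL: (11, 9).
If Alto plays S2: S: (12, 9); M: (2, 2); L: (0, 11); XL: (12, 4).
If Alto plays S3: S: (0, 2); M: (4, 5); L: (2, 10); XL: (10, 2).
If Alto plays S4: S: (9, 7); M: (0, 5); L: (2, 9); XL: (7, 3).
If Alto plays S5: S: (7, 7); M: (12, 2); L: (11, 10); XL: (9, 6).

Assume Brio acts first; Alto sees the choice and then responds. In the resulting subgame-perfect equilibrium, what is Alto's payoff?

11

Backward induction with Brio moving first.
- S: Alto compares 8, 12, 0, 9, 7 and picks S2; Brio would get 9.
- M: Alto compares 11, 2, 4, 0, 12 and picks S5; Brio would get 2.
- L: Alto compares 7, 0, 2, 2, 11 and picks S5; Brio would get 10.
- XL: Alto compares 11, 12, 10, 7, 9 and picks S2; Brio would get 4.
Among 9, 2, 10, 4, the best is 10 at L. Subgame-perfect outcome: (S5, L) with payoffs (11, 10).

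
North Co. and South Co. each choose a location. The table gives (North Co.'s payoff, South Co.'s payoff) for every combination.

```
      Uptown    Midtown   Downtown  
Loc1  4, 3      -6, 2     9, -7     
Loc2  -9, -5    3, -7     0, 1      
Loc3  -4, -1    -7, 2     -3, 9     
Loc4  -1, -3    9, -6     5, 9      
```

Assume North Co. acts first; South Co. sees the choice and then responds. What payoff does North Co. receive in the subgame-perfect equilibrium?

5

Backward induction with North Co. moving first.
- Loc1: South Co. compares 3, 2, -7 and picks Uptown; North Co. would get 4.
- Loc2: South Co. compares -5, -7, 1 and picks Downtown; North Co. would get 0.
- Loc3: South Co. compares -1, 2, 9 and picks Downtown; North Co. would get -3.
- Loc4: South Co. compares -3, -6, 9 and picks Downtown; North Co. would get 5.
Maximizing over 4, 0, -3, 5, North Co. chooses Loc4. Subgame-perfect outcome: (Loc4, Downtown) with payoffs (5, 9).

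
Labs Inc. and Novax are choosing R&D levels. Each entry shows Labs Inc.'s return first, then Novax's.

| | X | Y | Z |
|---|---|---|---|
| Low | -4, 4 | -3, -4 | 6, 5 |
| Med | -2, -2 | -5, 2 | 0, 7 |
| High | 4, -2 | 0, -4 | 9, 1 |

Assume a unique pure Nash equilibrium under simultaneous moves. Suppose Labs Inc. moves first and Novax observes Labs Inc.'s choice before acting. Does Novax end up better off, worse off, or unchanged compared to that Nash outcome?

Novax best-responds to each possible Labs Inc. move:
- Low: Novax compares 4, -4, 5 and picks Z; Labs Inc. would get 6.
- Med: Novax compares -2, 2, 7 and picks Z; Labs Inc. would get 0.
- High: Novax compares -2, -4, 1 and picks Z; Labs Inc. would get 9.
Maximizing over 6, 0, 9, Labs Inc. chooses High. Subgame-perfect outcome: (High, Z) with payoffs (9, 1).
For the simultaneous game, intersect best replies.
Labs Inc.'s best replies: X→High; Y→High; Z→High.
Novax's best replies: Low→Z; Med→Z; High→Z.
The unique mutual best reply is (High, Z), giving (9, 1).
Novax earns 1 sequentially versus 1 at the Nash outcome: unchanged.

unchanged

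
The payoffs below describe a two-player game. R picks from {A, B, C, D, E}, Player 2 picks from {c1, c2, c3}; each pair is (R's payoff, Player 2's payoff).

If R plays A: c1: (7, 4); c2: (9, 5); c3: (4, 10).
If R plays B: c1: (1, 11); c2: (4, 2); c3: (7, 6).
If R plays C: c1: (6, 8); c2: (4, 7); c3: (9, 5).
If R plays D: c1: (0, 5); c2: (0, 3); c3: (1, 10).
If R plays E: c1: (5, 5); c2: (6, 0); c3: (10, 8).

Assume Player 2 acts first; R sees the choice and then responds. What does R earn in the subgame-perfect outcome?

Solve by backward induction (Player 2 leads).
- c1: BR = A, leader payoff 4.
- c2: BR = A, leader payoff 5.
- c3: BR = E, leader payoff 8.
Player 2's induced payoffs are 4, 5, 8, so Player 2 commits to c3. Subgame-perfect outcome: (E, c3) with payoffs (10, 8).

10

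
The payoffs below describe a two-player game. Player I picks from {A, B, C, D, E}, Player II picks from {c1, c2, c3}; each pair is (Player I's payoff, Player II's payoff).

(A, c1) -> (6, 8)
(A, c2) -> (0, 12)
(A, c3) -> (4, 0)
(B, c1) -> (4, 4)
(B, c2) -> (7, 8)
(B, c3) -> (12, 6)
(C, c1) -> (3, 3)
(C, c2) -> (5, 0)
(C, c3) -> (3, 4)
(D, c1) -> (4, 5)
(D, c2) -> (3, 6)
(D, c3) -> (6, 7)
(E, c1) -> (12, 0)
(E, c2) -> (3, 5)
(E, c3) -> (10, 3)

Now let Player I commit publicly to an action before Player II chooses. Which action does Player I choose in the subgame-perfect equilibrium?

Backward induction with Player I moving first.
- A: BR = c2, leader payoff 0.
- B: BR = c2, leader payoff 7.
- C: BR = c3, leader payoff 3.
- D: BR = c3, leader payoff 6.
- E: BR = c2, leader payoff 3.
Maximizing over 0, 7, 3, 6, 3, Player I chooses B. Subgame-perfect outcome: (B, c2) with payoffs (7, 8).

B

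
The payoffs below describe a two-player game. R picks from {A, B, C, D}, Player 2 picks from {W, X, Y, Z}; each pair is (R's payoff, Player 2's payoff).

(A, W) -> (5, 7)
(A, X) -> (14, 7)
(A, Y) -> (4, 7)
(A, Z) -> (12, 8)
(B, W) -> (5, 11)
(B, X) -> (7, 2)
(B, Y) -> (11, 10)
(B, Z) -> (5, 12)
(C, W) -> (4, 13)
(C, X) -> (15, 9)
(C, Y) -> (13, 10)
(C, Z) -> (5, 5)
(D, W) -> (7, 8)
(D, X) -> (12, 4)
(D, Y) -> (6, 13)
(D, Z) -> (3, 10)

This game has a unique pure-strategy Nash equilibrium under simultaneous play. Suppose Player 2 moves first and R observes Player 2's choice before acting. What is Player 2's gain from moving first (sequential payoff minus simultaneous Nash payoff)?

2

Solve by backward induction (Player 2 leads).
- W: BR = D, leader payoff 8.
- X: BR = C, leader payoff 9.
- Y: BR = C, leader payoff 10.
- Z: BR = A, leader payoff 8.
Among 8, 9, 10, 8, the best is 10 at Y. Subgame-perfect outcome: (C, Y) with payoffs (13, 10).
Under simultaneous play:
R's best replies: W→D; X→C; Y→C; Z→A.
Player 2's best replies: A→Z; B→Z; C→W; D→Y.
The unique mutual best reply is (A, Z), giving (12, 8).
Player 2's commitment gain: 10 − 8 = 2.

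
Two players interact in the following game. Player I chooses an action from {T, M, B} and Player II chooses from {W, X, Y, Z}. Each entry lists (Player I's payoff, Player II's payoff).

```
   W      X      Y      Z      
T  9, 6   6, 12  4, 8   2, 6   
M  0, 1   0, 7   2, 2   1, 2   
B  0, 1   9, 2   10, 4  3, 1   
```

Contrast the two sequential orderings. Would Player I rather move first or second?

If Player I leads: Player II's best replies are T→X, M→X, B→Y; Player I's induced payoffs 6, 0, 10; outcome (B, Y), payoffs (10, 4).
If Player II leads: Player I's best replies are W→T, X→B, Y→B, Z→B; Player II's induced payoffs 6, 2, 4, 1; outcome (T, W), payoffs (9, 6).
Player I gets 10 moving first and 9 moving second, so Player I prefers to move first.

first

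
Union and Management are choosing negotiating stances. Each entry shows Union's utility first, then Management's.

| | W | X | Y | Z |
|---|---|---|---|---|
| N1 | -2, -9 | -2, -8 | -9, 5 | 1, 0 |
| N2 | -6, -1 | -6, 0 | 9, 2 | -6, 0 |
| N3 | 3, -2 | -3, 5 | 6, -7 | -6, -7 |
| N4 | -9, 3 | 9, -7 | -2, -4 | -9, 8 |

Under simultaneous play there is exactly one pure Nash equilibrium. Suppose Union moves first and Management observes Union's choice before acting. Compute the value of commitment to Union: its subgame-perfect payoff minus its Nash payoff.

Backward induction with Union moving first.
- N1: Management compares -9, -8, 5, 0 and picks Y; Union would get -9.
- N2: Management compares -1, 0, 2, 0 and picks Y; Union would get 9.
- N3: Management compares -2, 5, -7, -7 and picks X; Union would get -3.
- N4: Management compares 3, -7, -4, 8 and picks Z; Union would get -9.
Union's induced payoffs are -9, 9, -3, -9, so Union commits to N2. Subgame-perfect outcome: (N2, Y) with payoffs (9, 2).
Under simultaneous play:
Union's best replies: W→N3; X→N4; Y→N2; Z→N1.
Management's best replies: N1→Y; N2→Y; N3→X; N4→Z.
Only (N2, Y) has each player best-responding; Nash payoffs (9, 2).
Union's commitment gain: 9 − 9 = 0.

0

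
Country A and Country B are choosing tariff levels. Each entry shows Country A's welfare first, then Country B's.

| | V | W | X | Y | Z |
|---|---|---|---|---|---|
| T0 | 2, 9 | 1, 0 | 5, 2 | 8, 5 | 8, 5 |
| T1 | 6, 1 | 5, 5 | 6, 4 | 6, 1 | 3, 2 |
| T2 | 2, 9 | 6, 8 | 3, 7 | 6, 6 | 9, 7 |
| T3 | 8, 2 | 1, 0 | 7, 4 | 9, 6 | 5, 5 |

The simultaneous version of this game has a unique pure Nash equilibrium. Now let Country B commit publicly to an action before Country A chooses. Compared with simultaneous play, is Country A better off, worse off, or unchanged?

worse off

Backward induction with Country B moving first.
- V: BR = T3, leader payoff 2.
- W: BR = T2, leader payoff 8.
- X: BR = T3, leader payoff 4.
- Y: BR = T3, leader payoff 6.
- Z: BR = T2, leader payoff 7.
Country B's induced payoffs are 2, 8, 4, 6, 7, so Country B commits to W. Subgame-perfect outcome: (T2, W) with payoffs (6, 8).
Under simultaneous play:
Country A's best replies: V→T3; W→T2; X→T3; Y→T3; Z→T2.
Country B's best replies: T0→V; T1→W; T2→V; T3→Y.
Only (T3, Y) has each player best-responding; Nash payoffs (9, 6).
Country A earns 6 sequentially versus 9 at the Nash outcome: worse off.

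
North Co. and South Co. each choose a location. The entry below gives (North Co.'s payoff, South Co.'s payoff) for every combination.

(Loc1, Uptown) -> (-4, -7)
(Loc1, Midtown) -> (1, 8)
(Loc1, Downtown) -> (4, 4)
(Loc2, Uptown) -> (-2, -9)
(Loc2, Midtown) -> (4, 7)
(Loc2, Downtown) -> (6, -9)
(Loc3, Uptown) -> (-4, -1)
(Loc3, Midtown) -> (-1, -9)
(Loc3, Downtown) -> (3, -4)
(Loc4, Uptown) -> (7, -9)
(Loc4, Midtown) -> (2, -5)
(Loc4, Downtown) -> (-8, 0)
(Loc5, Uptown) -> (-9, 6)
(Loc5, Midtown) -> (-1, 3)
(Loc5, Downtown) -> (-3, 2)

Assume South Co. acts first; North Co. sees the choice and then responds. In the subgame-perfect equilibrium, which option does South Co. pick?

Backward induction with South Co. moving first.
- Uptown → North Co. plays Loc4 (best of -4, -2, -4, 7, -9); South Co. gets -9.
- Midtown → North Co. plays Loc2 (best of 1, 4, -1, 2, -1); South Co. gets 7.
- Downtown → North Co. plays Loc2 (best of 4, 6, 3, -8, -3); South Co. gets -9.
Among -9, 7, -9, the best is 7 at Midtown. Subgame-perfect outcome: (Loc2, Midtown) with payoffs (4, 7).

Midtown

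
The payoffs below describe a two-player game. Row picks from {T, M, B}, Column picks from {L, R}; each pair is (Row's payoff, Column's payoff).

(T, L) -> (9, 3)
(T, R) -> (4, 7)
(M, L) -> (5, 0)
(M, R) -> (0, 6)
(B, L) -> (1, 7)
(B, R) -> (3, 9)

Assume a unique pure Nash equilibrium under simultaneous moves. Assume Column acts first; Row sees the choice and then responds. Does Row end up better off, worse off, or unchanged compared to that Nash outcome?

unchanged

Work backward from Row's decision.
- L: Row compares 9, 5, 1 and picks T; Column would get 3.
- R: Row compares 4, 0, 3 and picks T; Column would get 7.
Column's induced payoffs are 3, 7, so Column commits to R. Subgame-perfect outcome: (T, R) with payoffs (4, 7).
Now find the simultaneous Nash equilibrium.
Row's best replies: L→T; R→T.
Column's best replies: T→R; M→R; B→R.
The unique mutual best reply is (T, R), giving (4, 7).
Row earns 4 sequentially versus 4 at the Nash outcome: unchanged.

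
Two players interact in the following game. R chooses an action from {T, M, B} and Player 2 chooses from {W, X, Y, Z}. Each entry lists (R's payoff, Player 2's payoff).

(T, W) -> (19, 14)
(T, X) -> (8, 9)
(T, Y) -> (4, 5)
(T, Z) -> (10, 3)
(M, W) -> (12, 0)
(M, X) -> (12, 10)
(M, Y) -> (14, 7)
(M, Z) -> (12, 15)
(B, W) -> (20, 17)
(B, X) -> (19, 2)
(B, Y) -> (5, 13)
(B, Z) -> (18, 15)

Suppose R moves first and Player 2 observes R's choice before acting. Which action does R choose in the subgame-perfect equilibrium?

Work backward from Player 2's decision.
- T: Player 2 compares 14, 9, 5, 3 and picks W; R would get 19.
- M: Player 2 compares 0, 10, 7, 15 and picks Z; R would get 12.
- B: Player 2 compares 17, 2, 13, 15 and picks W; R would get 20.
Maximizing over 19, 12, 20, R chooses B. Subgame-perfect outcome: (B, W) with payoffs (20, 17).

B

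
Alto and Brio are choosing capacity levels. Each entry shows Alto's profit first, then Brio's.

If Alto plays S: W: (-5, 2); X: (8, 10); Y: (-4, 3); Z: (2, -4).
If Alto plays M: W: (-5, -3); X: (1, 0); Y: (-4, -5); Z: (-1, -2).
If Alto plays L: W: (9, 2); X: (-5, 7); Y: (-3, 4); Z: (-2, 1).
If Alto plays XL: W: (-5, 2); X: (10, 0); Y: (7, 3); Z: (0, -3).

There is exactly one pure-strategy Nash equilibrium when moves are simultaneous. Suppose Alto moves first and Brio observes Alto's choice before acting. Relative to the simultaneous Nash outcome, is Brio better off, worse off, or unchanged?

Backward induction with Alto moving first.
- S: BR = X, leader payoff 8.
- M: BR = X, leader payoff 1.
- L: BR = X, leader payoff -5.
- XL: BR = Y, leader payoff 7.
Maximizing over 8, 1, -5, 7, Alto chooses S. Subgame-perfect outcome: (S, X) with payoffs (8, 10).
Under simultaneous play:
Alto's best replies: W→L; X→XL; Y→XL; Z→S.
Brio's best replies: S→X; M→X; L→X; XL→Y.
The unique mutual best reply is (XL, Y), giving (7, 3).
Brio earns 10 sequentially versus 3 at the Nash outcome: better off.

better off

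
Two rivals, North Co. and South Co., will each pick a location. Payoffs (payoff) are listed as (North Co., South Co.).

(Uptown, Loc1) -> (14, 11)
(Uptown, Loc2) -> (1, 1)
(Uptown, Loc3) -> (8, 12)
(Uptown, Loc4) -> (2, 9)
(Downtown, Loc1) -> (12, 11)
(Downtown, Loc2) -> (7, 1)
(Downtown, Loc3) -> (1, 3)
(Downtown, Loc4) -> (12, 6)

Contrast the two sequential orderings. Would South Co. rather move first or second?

If North Co. leads: South Co.'s best replies are Uptown→Loc3, Downtown→Loc1; North Co.'s induced payoffs 8, 12; outcome (Downtown, Loc1), payoffs (12, 11).
If South Co. leads: North Co.'s best replies are Loc1→Uptown, Loc2→Downtown, Loc3→Uptown, Loc4→Downtown; South Co.'s induced payoffs 11, 1, 12, 6; outcome (Uptown, Loc3), payoffs (8, 12).
South Co. gets 12 moving first and 11 moving second, so South Co. prefers to move first.

first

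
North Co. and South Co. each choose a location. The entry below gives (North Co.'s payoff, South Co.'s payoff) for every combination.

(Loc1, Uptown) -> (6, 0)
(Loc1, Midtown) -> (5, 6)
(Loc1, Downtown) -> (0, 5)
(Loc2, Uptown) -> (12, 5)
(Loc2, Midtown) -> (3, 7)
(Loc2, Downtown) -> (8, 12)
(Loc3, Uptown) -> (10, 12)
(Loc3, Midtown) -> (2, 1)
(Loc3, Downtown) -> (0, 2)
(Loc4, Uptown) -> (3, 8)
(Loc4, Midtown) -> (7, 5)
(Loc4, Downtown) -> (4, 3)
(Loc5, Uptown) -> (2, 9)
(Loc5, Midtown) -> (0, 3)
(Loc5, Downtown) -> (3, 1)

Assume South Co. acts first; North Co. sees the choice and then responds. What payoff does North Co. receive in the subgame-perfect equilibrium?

Work backward from North Co.'s decision.
- Uptown → North Co. plays Loc2 (best of 6, 12, 10, 3, 2); South Co. gets 5.
- Midtown → North Co. plays Loc4 (best of 5, 3, 2, 7, 0); South Co. gets 5.
- Downtown → North Co. plays Loc2 (best of 0, 8, 0, 4, 3); South Co. gets 12.
Maximizing over 5, 5, 12, South Co. chooses Downtown. Subgame-perfect outcome: (Loc2, Downtown) with payoffs (8, 12).

8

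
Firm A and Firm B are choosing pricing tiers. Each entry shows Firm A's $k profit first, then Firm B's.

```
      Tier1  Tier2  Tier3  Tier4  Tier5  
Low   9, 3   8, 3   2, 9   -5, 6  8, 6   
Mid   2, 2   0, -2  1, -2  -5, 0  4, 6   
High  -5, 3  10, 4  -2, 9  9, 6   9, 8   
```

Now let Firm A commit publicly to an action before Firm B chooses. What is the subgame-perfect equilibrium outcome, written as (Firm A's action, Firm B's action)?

Backward induction with Firm A moving first.
- Low: Firm B compares 3, 3, 9, 6, 6 and picks Tier3; Firm A would get 2.
- Mid: Firm B compares 2, -2, -2, 0, 6 and picks Tier5; Firm A would get 4.
- High: Firm B compares 3, 4, 9, 6, 8 and picks Tier3; Firm A would get -2.
Firm A's induced payoffs are 2, 4, -2, so Firm A commits to Mid. Subgame-perfect outcome: (Mid, Tier5) with payoffs (4, 6).

(Mid, Tier5)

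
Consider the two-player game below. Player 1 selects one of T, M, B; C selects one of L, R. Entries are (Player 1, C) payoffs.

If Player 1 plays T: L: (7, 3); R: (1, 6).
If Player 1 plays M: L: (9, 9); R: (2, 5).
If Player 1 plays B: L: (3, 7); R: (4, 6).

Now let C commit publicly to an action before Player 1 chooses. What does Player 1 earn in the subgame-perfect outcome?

Backward induction with C moving first.
- L: Player 1 compares 7, 9, 3 and picks M; C would get 9.
- R: Player 1 compares 1, 2, 4 and picks B; C would get 6.
C's induced payoffs are 9, 6, so C commits to L. Subgame-perfect outcome: (M, L) with payoffs (9, 9).

9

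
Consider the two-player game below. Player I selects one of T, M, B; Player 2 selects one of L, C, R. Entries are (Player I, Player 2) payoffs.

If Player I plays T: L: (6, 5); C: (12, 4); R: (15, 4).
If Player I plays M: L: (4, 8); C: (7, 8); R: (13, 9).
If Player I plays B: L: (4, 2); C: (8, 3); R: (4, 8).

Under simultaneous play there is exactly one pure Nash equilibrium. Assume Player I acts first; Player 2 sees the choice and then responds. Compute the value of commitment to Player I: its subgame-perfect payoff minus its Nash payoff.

Solve by backward induction (Player I leads).
- T → Player 2 plays L (best of 5, 4, 4); Player I gets 6.
- M → Player 2 plays R (best of 8, 8, 9); Player I gets 13.
- B → Player 2 plays R (best of 2, 3, 8); Player I gets 4.
Maximizing over 6, 13, 4, Player I chooses M. Subgame-perfect outcome: (M, R) with payoffs (13, 9).
Now find the simultaneous Nash equilibrium.
Player I's best replies: L→T; C→T; R→T.
Player 2's best replies: T→L; M→R; B→R.
The unique mutual best reply is (T, L), giving (6, 5).
Player I's commitment gain: 13 − 6 = 7.

7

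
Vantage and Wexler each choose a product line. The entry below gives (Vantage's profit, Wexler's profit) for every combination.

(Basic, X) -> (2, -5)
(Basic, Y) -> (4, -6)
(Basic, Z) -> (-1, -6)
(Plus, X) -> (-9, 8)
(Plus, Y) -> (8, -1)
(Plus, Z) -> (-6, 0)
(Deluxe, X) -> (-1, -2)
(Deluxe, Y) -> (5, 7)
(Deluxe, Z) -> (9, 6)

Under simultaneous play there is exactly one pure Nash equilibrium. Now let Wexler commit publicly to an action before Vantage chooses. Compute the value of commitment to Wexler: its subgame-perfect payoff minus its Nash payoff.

Vantage best-responds to each possible Wexler move:
- X: BR = Basic, leader payoff -5.
- Y: BR = Plus, leader payoff -1.
- Z: BR = Deluxe, leader payoff 6.
Wexler's induced payoffs are -5, -1, 6, so Wexler commits to Z. Subgame-perfect outcome: (Deluxe, Z) with payoffs (9, 6).
Under simultaneous play:
Vantage's best replies: X→Basic; Y→Plus; Z→Deluxe.
Wexler's best replies: Basic→X; Plus→X; Deluxe→Y.
The unique mutual best reply is (Basic, X), giving (2, -5).
Wexler's commitment gain: 6 − -5 = 11.

11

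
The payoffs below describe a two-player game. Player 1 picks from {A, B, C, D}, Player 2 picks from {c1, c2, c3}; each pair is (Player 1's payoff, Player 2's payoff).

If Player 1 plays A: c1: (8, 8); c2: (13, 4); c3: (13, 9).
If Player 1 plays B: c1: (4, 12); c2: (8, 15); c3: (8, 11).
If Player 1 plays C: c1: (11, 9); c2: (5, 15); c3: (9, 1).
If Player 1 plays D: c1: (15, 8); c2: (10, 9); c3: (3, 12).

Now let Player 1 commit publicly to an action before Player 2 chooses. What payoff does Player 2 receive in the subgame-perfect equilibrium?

9

Solve by backward induction (Player 1 leads).
- A: BR = c3, leader payoff 13.
- B: BR = c2, leader payoff 8.
- C: BR = c2, leader payoff 5.
- D: BR = c3, leader payoff 3.
Maximizing over 13, 8, 5, 3, Player 1 chooses A. Subgame-perfect outcome: (A, c3) with payoffs (13, 9).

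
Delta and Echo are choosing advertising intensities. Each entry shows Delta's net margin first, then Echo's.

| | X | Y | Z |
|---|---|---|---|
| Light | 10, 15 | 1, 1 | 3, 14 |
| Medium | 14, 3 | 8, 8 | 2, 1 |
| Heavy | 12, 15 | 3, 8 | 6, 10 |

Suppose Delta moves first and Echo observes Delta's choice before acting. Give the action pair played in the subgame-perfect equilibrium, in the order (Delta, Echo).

(Heavy, X)

Solve by backward induction (Delta leads).
- Light → Echo plays X (best of 15, 1, 14); Delta gets 10.
- Medium → Echo plays Y (best of 3, 8, 1); Delta gets 8.
- Heavy → Echo plays X (best of 15, 8, 10); Delta gets 12.
Delta's induced payoffs are 10, 8, 12, so Delta commits to Heavy. Subgame-perfect outcome: (Heavy, X) with payoffs (12, 15).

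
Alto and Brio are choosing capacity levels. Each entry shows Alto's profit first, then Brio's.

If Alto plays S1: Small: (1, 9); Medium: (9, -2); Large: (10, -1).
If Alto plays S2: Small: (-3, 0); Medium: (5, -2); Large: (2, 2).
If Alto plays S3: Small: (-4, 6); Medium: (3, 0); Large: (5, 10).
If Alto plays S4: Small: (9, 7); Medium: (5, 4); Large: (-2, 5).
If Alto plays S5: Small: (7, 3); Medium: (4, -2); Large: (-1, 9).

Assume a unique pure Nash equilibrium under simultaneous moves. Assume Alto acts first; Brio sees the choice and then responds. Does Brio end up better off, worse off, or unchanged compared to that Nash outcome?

unchanged

Brio best-responds to each possible Alto move:
- S1 → Brio plays Small (best of 9, -2, -1); Alto gets 1.
- S2 → Brio plays Large (best of 0, -2, 2); Alto gets 2.
- S3 → Brio plays Large (best of 6, 0, 10); Alto gets 5.
- S4 → Brio plays Small (best of 7, 4, 5); Alto gets 9.
- S5 → Brio plays Large (best of 3, -2, 9); Alto gets -1.
Among 1, 2, 5, 9, -1, the best is 9 at S4. Subgame-perfect outcome: (S4, Small) with payoffs (9, 7).
Under simultaneous play:
Alto's best replies: Small→S4; Medium→S1; Large→S1.
Brio's best replies: S1→Small; S2→Large; S3→Large; S4→Small; S5→Large.
The unique mutual best reply is (S4, Small), giving (9, 7).
Brio earns 7 sequentially versus 7 at the Nash outcome: unchanged.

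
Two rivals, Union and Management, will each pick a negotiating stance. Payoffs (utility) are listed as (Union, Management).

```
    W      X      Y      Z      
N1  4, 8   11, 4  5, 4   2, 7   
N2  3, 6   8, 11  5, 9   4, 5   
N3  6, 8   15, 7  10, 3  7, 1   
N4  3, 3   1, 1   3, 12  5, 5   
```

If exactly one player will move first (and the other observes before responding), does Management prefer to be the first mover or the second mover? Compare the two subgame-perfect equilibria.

second

If Union leads: Management's best replies are N1→W, N2→X, N3→W, N4→Y; Union's induced payoffs 4, 8, 6, 3; outcome (N2, X), payoffs (8, 11).
If Management leads: Union's best replies are W→N3, X→N3, Y→N3, Z→N3; Management's induced payoffs 8, 7, 3, 1; outcome (N3, W), payoffs (6, 8).
Management gets 8 moving first and 11 moving second, so Management prefers to move second.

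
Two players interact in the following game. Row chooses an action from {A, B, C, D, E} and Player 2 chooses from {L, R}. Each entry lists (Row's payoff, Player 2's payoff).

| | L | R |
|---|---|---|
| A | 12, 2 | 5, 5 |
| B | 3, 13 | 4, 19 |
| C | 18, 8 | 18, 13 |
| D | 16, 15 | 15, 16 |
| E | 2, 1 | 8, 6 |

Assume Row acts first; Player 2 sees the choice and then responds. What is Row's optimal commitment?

Backward induction with Row moving first.
- A: Player 2 compares 2, 5 and picks R; Row would get 5.
- B: Player 2 compares 13, 19 and picks R; Row would get 4.
- C: Player 2 compares 8, 13 and picks R; Row would get 18.
- D: Player 2 compares 15, 16 and picks R; Row would get 15.
- E: Player 2 compares 1, 6 and picks R; Row would get 8.
Maximizing over 5, 4, 18, 15, 8, Row chooses C. Subgame-perfect outcome: (C, R) with payoffs (18, 13).

C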